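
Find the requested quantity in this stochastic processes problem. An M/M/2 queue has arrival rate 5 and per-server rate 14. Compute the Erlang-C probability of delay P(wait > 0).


a = lambda/mu = 0.3571
rho = a/c = 0.1786
Erlang-C formula applied:
C(c,a) = 0.0541

0.0541


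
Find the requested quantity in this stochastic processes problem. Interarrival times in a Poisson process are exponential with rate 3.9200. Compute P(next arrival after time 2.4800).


P(X > t) = exp(-lambda * t)
= exp(-3.9200 * 2.4800)
= exp(-9.7216) = 5.9974e-05

5.9974e-05


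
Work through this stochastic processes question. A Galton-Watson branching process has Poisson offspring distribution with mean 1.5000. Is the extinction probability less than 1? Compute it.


Since mu = 1.5000 > 1, extinction prob q < 1.
Solve s = exp(mu*(s-1)) iteratively.
q = 0.4172

0.4172


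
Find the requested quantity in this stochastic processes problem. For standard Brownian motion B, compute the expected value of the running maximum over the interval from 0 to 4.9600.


E(max B(s)) = sqrt(2t/pi)
= sqrt(2*4.9600/pi)
= sqrt(3.1576)
= 1.7770

1.7770


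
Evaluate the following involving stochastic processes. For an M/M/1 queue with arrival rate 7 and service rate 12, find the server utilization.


rho = lambda/mu
= 7/12
= 0.5833

0.5833


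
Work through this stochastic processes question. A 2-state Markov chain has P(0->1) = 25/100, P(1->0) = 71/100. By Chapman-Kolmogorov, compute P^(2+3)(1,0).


P^5 = P^2 * P^3
Computing via matrix multiplication of the transition matrix.
Entry (1,0) of P^5 = 0.7396

0.7396


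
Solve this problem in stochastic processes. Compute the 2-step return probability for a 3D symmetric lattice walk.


P(return in 2 steps) = P(reverse first step) = 1/(2d)
= 1/6
= 0.1667

0.1667


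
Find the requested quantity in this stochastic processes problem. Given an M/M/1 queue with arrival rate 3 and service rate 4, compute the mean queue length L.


rho = 3/4 = 0.7500
L = rho/(1-rho)
= 0.7500/0.2500
= 3.0000

3.0000


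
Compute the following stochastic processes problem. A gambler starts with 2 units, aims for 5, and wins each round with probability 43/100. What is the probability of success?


Gambler's ruin formula:
r = q/p = 0.5700/0.4300 = 1.3256
P(win) = (1 - r^i)/(1 - r^N)
= (1 - 1.3256^2)/(1 - 1.3256^5)
= 0.2448

0.2448


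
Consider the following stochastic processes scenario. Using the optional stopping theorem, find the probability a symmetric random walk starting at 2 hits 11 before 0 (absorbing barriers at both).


By optional stopping theorem: E(M at tau) = M(0) = 2
P(hit 11)*11 + P(hit 0)*0 = 2
P(hit 11) = (2 - 0)/(11 - 0) = 2/11 = 0.1818

0.1818


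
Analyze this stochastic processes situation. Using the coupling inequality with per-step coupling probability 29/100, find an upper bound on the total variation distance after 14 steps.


TV distance bound <= (1-delta)^n
= (1 - 0.2900)^14
= 0.7100^14
= 0.0083

0.0083


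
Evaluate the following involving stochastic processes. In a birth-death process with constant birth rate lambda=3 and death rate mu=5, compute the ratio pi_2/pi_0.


For birth-death process, pi_n/pi_0 = (lambda/mu)^n
= (3/5)^2
= 0.3600

0.3600


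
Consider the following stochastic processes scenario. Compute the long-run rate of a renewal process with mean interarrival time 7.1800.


Long-run renewal rate = 1/E(X)
= 1/7.1800
= 0.1393

0.1393


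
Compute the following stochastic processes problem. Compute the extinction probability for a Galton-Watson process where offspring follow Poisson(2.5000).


Since mu = 2.5000 > 1, extinction prob q < 1.
Solve s = exp(mu*(s-1)) iteratively.
q = 0.1074

0.1074


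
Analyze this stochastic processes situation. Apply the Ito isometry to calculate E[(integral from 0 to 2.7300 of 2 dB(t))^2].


By Ito isometry: E[(int f dB)^2] = int f^2 dt
= 2^2 * 2.7300
= 4 * 2.7300 = 10.9200

10.9200


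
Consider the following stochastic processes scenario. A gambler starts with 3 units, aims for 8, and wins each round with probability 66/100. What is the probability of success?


Gambler's ruin formula:
r = q/p = 0.3400/0.6600 = 0.5152
P(win) = (1 - r^i)/(1 - r^N)
= (1 - 0.5152^3)/(1 - 0.5152^8)
= 0.8676

0.8676


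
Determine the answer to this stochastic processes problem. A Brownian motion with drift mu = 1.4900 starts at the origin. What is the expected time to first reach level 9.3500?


Expected first passage time = a/mu
= 9.3500/1.4900
= 6.2752

6.2752


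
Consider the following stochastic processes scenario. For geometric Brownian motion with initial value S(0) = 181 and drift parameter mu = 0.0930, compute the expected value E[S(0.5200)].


E[S(t)] = S(0) * exp(mu * t)
= 181 * exp(0.0930 * 0.5200)
= 181 * 1.0495
= 189.9683

189.9683


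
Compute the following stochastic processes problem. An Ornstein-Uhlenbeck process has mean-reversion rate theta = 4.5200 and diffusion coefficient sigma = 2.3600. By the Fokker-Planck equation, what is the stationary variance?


Stationary variance = sigma^2 / (2*theta)
= 2.3600^2 / (2*4.5200)
= 5.5696 / 9.0400
= 0.6161

0.6161


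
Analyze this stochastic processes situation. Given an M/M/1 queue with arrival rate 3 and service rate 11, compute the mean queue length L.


rho = 3/11 = 0.2727
L = rho/(1-rho)
= 0.2727/0.7273
= 0.3750

0.3750


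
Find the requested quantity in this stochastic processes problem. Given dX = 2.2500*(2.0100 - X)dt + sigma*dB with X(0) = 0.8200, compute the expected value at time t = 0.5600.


E[X(t)] = mu + (X(0) - mu)*exp(-theta*t)
= 2.0100 + (0.8200 - 2.0100)*exp(-2.2500*0.5600)
= 2.0100 + -1.1900 * 0.2837
= 1.6725

1.6725


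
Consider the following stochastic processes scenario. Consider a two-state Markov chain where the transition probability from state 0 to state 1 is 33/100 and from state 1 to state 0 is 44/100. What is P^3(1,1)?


Computing P^3 by matrix multiplication.
P = [[0.6700, 0.3300], [0.4400, 0.5600]]
After raising P to the power 3:
P^3(1,1) = 0.4355

0.4355


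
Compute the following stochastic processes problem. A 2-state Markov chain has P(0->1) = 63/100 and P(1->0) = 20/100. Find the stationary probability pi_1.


Stationary distribution: pi_0 = p10/(p01+p10), pi_1 = p01/(p01+p10)
p01 = 0.6300, p10 = 0.2000
pi_1 = 0.7590

0.7590


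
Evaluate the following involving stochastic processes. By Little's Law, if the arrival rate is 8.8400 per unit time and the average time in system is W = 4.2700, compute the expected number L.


Little's Law: L = lambda * W
= 8.8400 * 4.2700
= 37.7468

37.7468


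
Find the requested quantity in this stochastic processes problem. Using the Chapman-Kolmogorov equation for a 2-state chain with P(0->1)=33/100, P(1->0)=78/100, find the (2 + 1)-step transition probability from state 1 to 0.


P^3 = P^2 * P^1
Computing via matrix multiplication of the transition matrix.
Entry (1,0) of P^3 = 0.7036

0.7036


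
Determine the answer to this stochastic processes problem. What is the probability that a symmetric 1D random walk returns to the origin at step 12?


P(S(12) = 0) = C(12,6) / 4^6
= 924 / 4096
= 0.2256

0.2256


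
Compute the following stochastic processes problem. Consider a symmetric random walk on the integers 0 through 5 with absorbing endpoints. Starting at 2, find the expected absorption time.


For symmetric RW on 0,...,N with absorbing barriers, E(i) = i*(N-i)
E(2) = 2 * 3 = 6

6


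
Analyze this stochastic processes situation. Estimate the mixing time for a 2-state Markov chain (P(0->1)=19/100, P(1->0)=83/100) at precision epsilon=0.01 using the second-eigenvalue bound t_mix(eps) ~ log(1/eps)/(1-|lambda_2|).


lambda_2 = |1 - p01 - p10| = |1 - 0.1900 - 0.8300| = 0.0200
t_mix ~ log(1/eps)/(1 - |lambda_2|)
= log(100)/(1 - 0.0200) = 4.6052/0.9800
= 4.6992

4.6992


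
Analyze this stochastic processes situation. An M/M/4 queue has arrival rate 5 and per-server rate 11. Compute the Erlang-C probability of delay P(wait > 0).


a = lambda/mu = 0.4545
rho = a/c = 0.1136
Erlang-C formula applied:
C(c,a) = 0.0013

0.0013


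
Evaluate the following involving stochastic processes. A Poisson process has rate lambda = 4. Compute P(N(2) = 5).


P(N(t)=k) = (lambda*t)^k * exp(-lambda*t) / k!
lambda*t = 8
= 8^5 * exp(-8) / 5!
= 32768 * 3.3546e-04 / 120
= 0.0916

0.0916


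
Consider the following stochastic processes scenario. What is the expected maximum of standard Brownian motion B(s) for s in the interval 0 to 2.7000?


E(max B(s)) = sqrt(2t/pi)
= sqrt(2*2.7000/pi)
= sqrt(1.7189)
= 1.3111

1.3111


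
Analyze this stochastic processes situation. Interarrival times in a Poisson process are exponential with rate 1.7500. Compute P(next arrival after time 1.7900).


P(X > t) = exp(-lambda * t)
= exp(-1.7500 * 1.7900)
= exp(-3.1325) = 0.0436

0.0436


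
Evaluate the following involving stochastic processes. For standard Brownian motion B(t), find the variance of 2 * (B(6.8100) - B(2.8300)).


Var(alpha*(B(t)-B(s))) = alpha^2 * (t-s)
= 2^2 * (6.8100 - 2.8300)
= 4 * 3.9800
= 15.9200

15.9200


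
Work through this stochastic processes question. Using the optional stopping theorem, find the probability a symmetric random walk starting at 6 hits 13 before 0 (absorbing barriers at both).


By optional stopping theorem: E(M at tau) = M(0) = 6
P(hit 13)*13 + P(hit 0)*0 = 6
P(hit 13) = (6 - 0)/(13 - 0) = 6/13 = 0.4615

0.4615


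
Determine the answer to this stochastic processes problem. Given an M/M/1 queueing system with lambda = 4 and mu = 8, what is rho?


rho = lambda/mu
= 4/8
= 0.5000

0.5000


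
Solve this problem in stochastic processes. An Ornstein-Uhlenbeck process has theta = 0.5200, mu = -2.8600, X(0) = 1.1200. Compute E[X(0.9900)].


E[X(t)] = mu + (X(0) - mu)*exp(-theta*t)
= -2.8600 + (1.1200 - -2.8600)*exp(-0.5200*0.9900)
= -2.8600 + 3.9800 * 0.5976
= -0.4815

-0.4815


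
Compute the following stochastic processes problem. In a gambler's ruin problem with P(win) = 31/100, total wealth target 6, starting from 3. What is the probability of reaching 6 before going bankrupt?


Gambler's ruin formula:
r = q/p = 0.6900/0.3100 = 2.2258
P(win) = (1 - r^i)/(1 - r^N)
= (1 - 2.2258^3)/(1 - 2.2258^6)
= 0.0831

0.0831


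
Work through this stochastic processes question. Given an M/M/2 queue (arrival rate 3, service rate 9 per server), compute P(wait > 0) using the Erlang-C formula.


a = lambda/mu = 0.3333
rho = a/c = 0.1667
Erlang-C formula applied:
C(c,a) = 0.0476

0.0476


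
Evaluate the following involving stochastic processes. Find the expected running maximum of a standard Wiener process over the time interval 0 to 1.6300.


E(max B(s)) = sqrt(2t/pi)
= sqrt(2*1.6300/pi)
= sqrt(1.0377)
= 1.0187

1.0187


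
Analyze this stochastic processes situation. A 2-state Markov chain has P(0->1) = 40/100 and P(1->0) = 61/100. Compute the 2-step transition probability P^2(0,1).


Computing P^2 by matrix multiplication.
P = [[0.6000, 0.4000], [0.6100, 0.3900]]
After raising P to the power 2:
P^2(0,1) = 0.3960

0.3960


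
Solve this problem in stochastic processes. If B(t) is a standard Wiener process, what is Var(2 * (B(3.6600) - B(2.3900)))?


Var(alpha*(B(t)-B(s))) = alpha^2 * (t-s)
= 2^2 * (3.6600 - 2.3900)
= 4 * 1.2700
= 5.0800

5.0800


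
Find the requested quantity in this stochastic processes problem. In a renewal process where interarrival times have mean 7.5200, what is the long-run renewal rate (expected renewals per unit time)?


Long-run renewal rate = 1/E(X)
= 1/7.5200
= 0.1330

0.1330


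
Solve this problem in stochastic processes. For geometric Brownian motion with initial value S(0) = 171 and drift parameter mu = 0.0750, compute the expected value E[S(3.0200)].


E[S(t)] = S(0) * exp(mu * t)
= 171 * exp(0.0750 * 3.0200)
= 171 * 1.2542
= 214.4686

214.4686


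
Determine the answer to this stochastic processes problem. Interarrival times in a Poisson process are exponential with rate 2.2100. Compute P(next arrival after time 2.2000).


P(X > t) = exp(-lambda * t)
= exp(-2.2100 * 2.2000)
= exp(-4.8620) = 0.0077

0.0077


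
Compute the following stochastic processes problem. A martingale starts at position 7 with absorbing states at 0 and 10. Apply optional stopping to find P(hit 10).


By optional stopping theorem: E(M at tau) = M(0) = 7
P(hit 10)*10 + P(hit 0)*0 = 7
P(hit 10) = (7 - 0)/(10 - 0) = 7/10 = 0.7000

0.7000


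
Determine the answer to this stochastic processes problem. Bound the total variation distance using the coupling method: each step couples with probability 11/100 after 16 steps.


TV distance bound <= (1-delta)^n
= (1 - 0.1100)^16
= 0.8900^16
= 0.1550

0.1550


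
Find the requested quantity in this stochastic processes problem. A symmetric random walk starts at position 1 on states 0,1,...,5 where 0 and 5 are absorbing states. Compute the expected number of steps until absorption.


For symmetric RW on 0,...,N with absorbing barriers, E(i) = i*(N-i)
E(1) = 1 * 4 = 4

4


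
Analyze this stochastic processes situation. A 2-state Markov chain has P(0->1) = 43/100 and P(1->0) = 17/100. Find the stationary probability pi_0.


Stationary distribution: pi_0 = p10/(p01+p10), pi_1 = p01/(p01+p10)
p01 = 0.4300, p10 = 0.1700
pi_0 = 0.2833

0.2833


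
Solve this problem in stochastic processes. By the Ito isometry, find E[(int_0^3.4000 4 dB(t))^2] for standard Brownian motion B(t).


By Ito isometry: E[(int f dB)^2] = int f^2 dt
= 4^2 * 3.4000
= 16 * 3.4000 = 54.4000

54.4000


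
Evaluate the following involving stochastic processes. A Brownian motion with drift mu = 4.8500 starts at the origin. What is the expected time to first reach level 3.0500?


Expected first passage time = a/mu
= 3.0500/4.8500
= 0.6289

0.6289


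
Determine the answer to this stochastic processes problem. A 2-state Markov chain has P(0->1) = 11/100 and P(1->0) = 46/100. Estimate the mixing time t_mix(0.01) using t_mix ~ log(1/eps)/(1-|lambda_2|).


lambda_2 = |1 - p01 - p10| = |1 - 0.1100 - 0.4600| = 0.4300
t_mix ~ log(1/eps)/(1 - |lambda_2|)
= log(100)/(1 - 0.4300) = 4.6052/0.5700
= 8.0792

8.0792


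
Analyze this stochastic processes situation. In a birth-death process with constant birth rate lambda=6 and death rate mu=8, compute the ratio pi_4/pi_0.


For birth-death process, pi_n/pi_0 = (lambda/mu)^n
= (6/8)^4
= 0.3164

0.3164


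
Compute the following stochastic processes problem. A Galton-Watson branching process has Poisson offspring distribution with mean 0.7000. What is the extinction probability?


Since mu = 0.7000 <= 1, extinction probability = 1.

1.0000


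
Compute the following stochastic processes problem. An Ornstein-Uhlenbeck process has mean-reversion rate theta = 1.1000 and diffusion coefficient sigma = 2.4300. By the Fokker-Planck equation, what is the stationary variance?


Stationary variance = sigma^2 / (2*theta)
= 2.4300^2 / (2*1.1000)
= 5.9049 / 2.2000
= 2.6840

2.6840


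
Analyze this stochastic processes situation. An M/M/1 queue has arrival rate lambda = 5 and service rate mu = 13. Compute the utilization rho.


rho = lambda/mu
= 5/13
= 0.3846

0.3846


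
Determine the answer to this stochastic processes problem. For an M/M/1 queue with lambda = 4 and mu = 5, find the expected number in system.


rho = 4/5 = 0.8000
L = rho/(1-rho)
= 0.8000/0.2000
= 4.0000

4.0000


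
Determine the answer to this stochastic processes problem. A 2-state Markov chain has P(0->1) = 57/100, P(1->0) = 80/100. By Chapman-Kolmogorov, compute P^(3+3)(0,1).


P^6 = P^3 * P^3
Computing via matrix multiplication of the transition matrix.
Entry (0,1) of P^6 = 0.4150

0.4150


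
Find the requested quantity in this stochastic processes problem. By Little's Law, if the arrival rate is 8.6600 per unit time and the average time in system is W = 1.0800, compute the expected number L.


Little's Law: L = lambda * W
= 8.6600 * 1.0800
= 9.3528

9.3528


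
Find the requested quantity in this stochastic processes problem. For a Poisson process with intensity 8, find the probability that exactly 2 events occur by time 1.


P(N(t)=k) = (lambda*t)^k * exp(-lambda*t) / k!
lambda*t = 8
= 8^2 * exp(-8) / 2!
= 64 * 3.3546e-04 / 2
= 0.0107

0.0107


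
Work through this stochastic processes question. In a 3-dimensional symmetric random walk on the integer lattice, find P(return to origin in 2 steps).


P(return in 2 steps) = P(reverse first step) = 1/(2d)
= 1/6
= 0.1667

0.1667


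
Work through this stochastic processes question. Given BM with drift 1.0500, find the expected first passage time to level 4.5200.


Expected first passage time = a/mu
= 4.5200/1.0500
= 4.3048

4.3048


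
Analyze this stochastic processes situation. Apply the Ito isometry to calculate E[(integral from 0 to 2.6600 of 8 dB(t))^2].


By Ito isometry: E[(int f dB)^2] = int f^2 dt
= 8^2 * 2.6600
= 64 * 2.6600 = 170.2400

170.2400


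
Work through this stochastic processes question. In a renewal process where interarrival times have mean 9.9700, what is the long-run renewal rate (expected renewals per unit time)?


Long-run renewal rate = 1/E(X)
= 1/9.9700
= 0.1003

0.1003


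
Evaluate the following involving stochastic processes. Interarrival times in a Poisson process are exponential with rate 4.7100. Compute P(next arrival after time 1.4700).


P(X > t) = exp(-lambda * t)
= exp(-4.7100 * 1.4700)
= exp(-6.9237) = 9.8418e-04

9.8418e-04


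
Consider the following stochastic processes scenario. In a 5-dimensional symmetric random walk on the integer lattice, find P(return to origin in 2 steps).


P(return in 2 steps) = P(reverse first step) = 1/(2d)
= 1/10
= 0.1000

0.1000


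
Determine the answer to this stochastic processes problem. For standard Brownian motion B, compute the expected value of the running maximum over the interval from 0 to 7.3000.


E(max B(s)) = sqrt(2t/pi)
= sqrt(2*7.3000/pi)
= sqrt(4.6473)
= 2.1558

2.1558


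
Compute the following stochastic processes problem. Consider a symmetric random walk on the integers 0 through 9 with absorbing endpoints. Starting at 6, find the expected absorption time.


For symmetric RW on 0,...,N with absorbing barriers, E(i) = i*(N-i)
E(6) = 6 * 3 = 18

18


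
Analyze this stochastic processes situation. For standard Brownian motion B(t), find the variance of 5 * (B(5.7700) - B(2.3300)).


Var(alpha*(B(t)-B(s))) = alpha^2 * (t-s)
= 5^2 * (5.7700 - 2.3300)
= 25 * 3.4400
= 86.0000

86.0000


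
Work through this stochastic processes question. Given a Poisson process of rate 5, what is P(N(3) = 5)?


P(N(t)=k) = (lambda*t)^k * exp(-lambda*t) / k!
lambda*t = 15
= 15^5 * exp(-15) / 5!
= 759375 * 3.0590e-07 / 120
= 0.0019

0.0019


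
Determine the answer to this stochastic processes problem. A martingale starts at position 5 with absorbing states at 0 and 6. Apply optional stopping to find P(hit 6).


By optional stopping theorem: E(M at tau) = M(0) = 5
P(hit 6)*6 + P(hit 0)*0 = 5
P(hit 6) = (5 - 0)/(6 - 0) = 5/6 = 0.8333

0.8333


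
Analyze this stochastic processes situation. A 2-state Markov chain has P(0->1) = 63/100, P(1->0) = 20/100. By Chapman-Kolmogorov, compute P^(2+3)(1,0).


P^5 = P^2 * P^3
Computing via matrix multiplication of the transition matrix.
Entry (1,0) of P^5 = 0.2409

0.2409


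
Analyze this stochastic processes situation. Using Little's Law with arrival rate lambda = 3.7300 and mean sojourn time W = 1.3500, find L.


Little's Law: L = lambda * W
= 3.7300 * 1.3500
= 5.0355

5.0355


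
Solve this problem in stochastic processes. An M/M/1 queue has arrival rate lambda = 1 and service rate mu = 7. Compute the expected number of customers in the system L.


rho = 1/7 = 0.1429
L = rho/(1-rho)
= 0.1429/0.8571
= 0.1667

0.1667


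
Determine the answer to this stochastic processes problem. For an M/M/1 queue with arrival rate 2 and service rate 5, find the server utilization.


rho = lambda/mu
= 2/5
= 0.4000

0.4000


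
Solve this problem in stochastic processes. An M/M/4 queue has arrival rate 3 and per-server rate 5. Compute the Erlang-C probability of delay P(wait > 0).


a = lambda/mu = 0.6000
rho = a/c = 0.1500
Erlang-C formula applied:
C(c,a) = 0.0035

0.0035


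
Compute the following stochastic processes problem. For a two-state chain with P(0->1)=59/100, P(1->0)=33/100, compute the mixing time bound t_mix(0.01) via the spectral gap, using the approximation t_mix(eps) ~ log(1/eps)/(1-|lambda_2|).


lambda_2 = |1 - p01 - p10| = |1 - 0.5900 - 0.3300| = 0.0800
t_mix ~ log(1/eps)/(1 - |lambda_2|)
= log(100)/(1 - 0.0800) = 4.6052/0.9200
= 5.0056

5.0056


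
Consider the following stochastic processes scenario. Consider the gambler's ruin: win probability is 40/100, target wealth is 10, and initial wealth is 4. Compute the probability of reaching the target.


Gambler's ruin formula:
r = q/p = 0.6000/0.4000 = 1.5000
P(win) = (1 - r^i)/(1 - r^N)
= (1 - 1.5000^4)/(1 - 1.5000^10)
= 0.0717

0.0717


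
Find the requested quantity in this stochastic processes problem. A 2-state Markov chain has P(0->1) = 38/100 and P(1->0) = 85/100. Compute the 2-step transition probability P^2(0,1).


Computing P^2 by matrix multiplication.
P = [[0.6200, 0.3800], [0.8500, 0.1500]]
After raising P to the power 2:
P^2(0,1) = 0.2926

0.2926


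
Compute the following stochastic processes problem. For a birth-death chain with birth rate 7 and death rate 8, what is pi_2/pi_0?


For birth-death process, pi_n/pi_0 = (lambda/mu)^n
= (7/8)^2
= 0.7656

0.7656


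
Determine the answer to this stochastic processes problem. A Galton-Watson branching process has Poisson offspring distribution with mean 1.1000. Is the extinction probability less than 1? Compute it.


Since mu = 1.1000 > 1, extinction prob q < 1.
Solve s = exp(mu*(s-1)) iteratively.
q = 0.8239

0.8239


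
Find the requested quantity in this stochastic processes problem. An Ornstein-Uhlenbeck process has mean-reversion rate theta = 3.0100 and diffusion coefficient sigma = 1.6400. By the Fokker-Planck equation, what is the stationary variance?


Stationary variance = sigma^2 / (2*theta)
= 1.6400^2 / (2*3.0100)
= 2.6896 / 6.0200
= 0.4468

0.4468


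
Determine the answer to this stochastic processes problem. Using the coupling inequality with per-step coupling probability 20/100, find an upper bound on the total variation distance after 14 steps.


TV distance bound <= (1-delta)^n
= (1 - 0.2000)^14
= 0.8000^14
= 0.0440

0.0440


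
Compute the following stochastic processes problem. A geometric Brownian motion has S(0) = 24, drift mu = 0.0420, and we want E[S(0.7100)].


E[S(t)] = S(0) * exp(mu * t)
= 24 * exp(0.0420 * 0.7100)
= 24 * 1.0303
= 24.7265

24.7265


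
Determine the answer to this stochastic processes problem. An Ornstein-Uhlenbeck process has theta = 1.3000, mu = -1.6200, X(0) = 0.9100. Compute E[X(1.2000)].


E[X(t)] = mu + (X(0) - mu)*exp(-theta*t)
= -1.6200 + (0.9100 - -1.6200)*exp(-1.3000*1.2000)
= -1.6200 + 2.5300 * 0.2101
= -1.0884

-1.0884


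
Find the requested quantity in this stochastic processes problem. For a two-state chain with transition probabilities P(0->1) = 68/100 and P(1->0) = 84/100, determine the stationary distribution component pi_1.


Stationary distribution: pi_0 = p10/(p01+p10), pi_1 = p01/(p01+p10)
p01 = 0.6800, p10 = 0.8400
pi_1 = 0.4474

0.4474


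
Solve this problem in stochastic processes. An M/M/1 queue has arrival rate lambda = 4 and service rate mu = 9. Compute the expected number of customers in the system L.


rho = 4/9 = 0.4444
L = rho/(1-rho)
= 0.4444/0.5556
= 0.8000

0.8000


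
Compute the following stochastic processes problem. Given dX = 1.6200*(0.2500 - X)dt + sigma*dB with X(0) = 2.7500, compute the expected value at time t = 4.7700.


E[X(t)] = mu + (X(0) - mu)*exp(-theta*t)
= 0.2500 + (2.7500 - 0.2500)*exp(-1.6200*4.7700)
= 0.2500 + 2.5000 * 4.4059e-04
= 0.2511

0.2511


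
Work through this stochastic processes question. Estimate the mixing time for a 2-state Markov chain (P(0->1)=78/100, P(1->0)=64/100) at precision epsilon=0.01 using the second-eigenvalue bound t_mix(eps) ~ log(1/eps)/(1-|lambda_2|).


lambda_2 = |1 - p01 - p10| = |1 - 0.7800 - 0.6400| = 0.4200
t_mix ~ log(1/eps)/(1 - |lambda_2|)
= log(100)/(1 - 0.4200) = 4.6052/0.5800
= 7.9399

7.9399


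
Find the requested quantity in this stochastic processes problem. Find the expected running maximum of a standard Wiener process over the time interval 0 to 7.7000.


E(max B(s)) = sqrt(2t/pi)
= sqrt(2*7.7000/pi)
= sqrt(4.9020)
= 2.2140

2.2140


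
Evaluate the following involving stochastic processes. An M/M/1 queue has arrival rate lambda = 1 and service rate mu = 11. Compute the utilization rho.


rho = lambda/mu
= 1/11
= 0.0909

0.0909


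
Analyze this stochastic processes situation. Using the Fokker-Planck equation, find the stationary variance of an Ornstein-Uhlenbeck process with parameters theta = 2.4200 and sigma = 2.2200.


Stationary variance = sigma^2 / (2*theta)
= 2.2200^2 / (2*2.4200)
= 4.9284 / 4.8400
= 1.0183

1.0183


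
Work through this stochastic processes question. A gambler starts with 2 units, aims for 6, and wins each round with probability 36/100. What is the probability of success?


Gambler's ruin formula:
r = q/p = 0.6400/0.3600 = 1.7778
P(win) = (1 - r^i)/(1 - r^N)
= (1 - 1.7778^2)/(1 - 1.7778^6)
= 0.0707

0.0707


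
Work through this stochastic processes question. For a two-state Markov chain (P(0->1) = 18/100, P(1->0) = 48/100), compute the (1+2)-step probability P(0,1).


P^3 = P^1 * P^2
Computing via matrix multiplication of the transition matrix.
Entry (0,1) of P^3 = 0.2620

0.2620


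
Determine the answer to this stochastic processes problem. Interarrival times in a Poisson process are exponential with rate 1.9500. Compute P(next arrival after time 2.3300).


P(X > t) = exp(-lambda * t)
= exp(-1.9500 * 2.3300)
= exp(-4.5435) = 0.0106

0.0106


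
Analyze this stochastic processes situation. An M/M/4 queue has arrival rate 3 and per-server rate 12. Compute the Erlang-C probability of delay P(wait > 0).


a = lambda/mu = 0.2500
rho = a/c = 0.0625
Erlang-C formula applied:
C(c,a) = 1.3521e-04

1.3521e-04


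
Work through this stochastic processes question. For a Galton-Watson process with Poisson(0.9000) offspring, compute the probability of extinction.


Since mu = 0.9000 <= 1, extinction probability = 1.

1.0000


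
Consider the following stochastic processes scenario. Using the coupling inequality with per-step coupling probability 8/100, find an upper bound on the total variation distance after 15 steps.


TV distance bound <= (1-delta)^n
= (1 - 0.0800)^15
= 0.9200^15
= 0.2863

0.2863


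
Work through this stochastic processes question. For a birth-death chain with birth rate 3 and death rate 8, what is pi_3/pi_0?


For birth-death process, pi_n/pi_0 = (lambda/mu)^n
= (3/8)^3
= 0.0527

0.0527


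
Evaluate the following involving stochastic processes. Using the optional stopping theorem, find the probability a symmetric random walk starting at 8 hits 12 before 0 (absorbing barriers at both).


By optional stopping theorem: E(M at tau) = M(0) = 8
P(hit 12)*12 + P(hit 0)*0 = 8
P(hit 12) = (8 - 0)/(12 - 0) = 2/3 = 0.6667

0.6667


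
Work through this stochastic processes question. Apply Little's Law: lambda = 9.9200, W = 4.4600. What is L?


Little's Law: L = lambda * W
= 9.9200 * 4.4600
= 44.2432

44.2432


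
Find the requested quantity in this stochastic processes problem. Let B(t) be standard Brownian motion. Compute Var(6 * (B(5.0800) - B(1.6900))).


Var(alpha*(B(t)-B(s))) = alpha^2 * (t-s)
= 6^2 * (5.0800 - 1.6900)
= 36 * 3.3900
= 122.0400

122.0400


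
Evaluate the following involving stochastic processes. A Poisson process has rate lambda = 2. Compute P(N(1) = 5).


P(N(t)=k) = (lambda*t)^k * exp(-lambda*t) / k!
lambda*t = 2
= 2^5 * exp(-2) / 5!
= 32 * 0.1353 / 120
= 0.0361

0.0361


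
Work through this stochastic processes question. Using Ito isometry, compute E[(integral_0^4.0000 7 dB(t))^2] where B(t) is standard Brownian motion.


By Ito isometry: E[(int f dB)^2] = int f^2 dt
= 7^2 * 4.0000
= 49 * 4.0000 = 196.0000

196.0000


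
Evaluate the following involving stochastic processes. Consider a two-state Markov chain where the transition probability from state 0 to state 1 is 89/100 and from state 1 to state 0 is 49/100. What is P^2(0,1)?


Computing P^2 by matrix multiplication.
P = [[0.1100, 0.8900], [0.4900, 0.5100]]
After raising P to the power 2:
P^2(0,1) = 0.5518

0.5518


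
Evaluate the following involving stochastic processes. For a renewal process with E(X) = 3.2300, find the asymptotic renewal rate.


Long-run renewal rate = 1/E(X)
= 1/3.2300
= 0.3096

0.3096


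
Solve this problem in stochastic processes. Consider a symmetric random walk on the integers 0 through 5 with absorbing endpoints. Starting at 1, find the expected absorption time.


For symmetric RW on 0,...,N with absorbing barriers, E(i) = i*(N-i)
E(1) = 1 * 4 = 4

4


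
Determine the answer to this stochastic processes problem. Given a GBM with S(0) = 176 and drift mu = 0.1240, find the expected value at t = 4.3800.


E[S(t)] = S(0) * exp(mu * t)
= 176 * exp(0.1240 * 4.3800)
= 176 * 1.7214
= 302.9610

302.9610


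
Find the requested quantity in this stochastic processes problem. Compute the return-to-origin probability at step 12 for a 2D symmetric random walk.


P = C(12,6)^2 / 4^12
= 924^2 / 16777216
= 853776 / 16777216
= 0.0509

0.0509


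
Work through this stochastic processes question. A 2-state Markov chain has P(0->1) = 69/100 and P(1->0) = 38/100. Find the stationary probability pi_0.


Stationary distribution: pi_0 = p10/(p01+p10), pi_1 = p01/(p01+p10)
p01 = 0.6900, p10 = 0.3800
pi_0 = 0.3551

0.3551


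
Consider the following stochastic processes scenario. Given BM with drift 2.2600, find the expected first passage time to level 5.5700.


Expected first passage time = a/mu
= 5.5700/2.2600
= 2.4646

2.4646


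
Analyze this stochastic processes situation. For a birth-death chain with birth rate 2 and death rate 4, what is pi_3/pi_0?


For birth-death process, pi_n/pi_0 = (lambda/mu)^n
= (2/4)^3
= 0.1250

0.1250


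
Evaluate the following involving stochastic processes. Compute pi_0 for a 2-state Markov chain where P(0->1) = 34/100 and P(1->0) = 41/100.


Stationary distribution: pi_0 = p10/(p01+p10), pi_1 = p01/(p01+p10)
p01 = 0.3400, p10 = 0.4100
pi_0 = 0.5467

0.5467


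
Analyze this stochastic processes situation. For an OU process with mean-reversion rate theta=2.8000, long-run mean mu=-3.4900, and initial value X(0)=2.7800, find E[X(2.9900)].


E[X(t)] = mu + (X(0) - mu)*exp(-theta*t)
= -3.4900 + (2.7800 - -3.4900)*exp(-2.8000*2.9900)
= -3.4900 + 6.2700 * 2.3125e-04
= -3.4886

-3.4886


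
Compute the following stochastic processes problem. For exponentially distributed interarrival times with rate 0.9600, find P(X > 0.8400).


P(X > t) = exp(-lambda * t)
= exp(-0.9600 * 0.8400)
= exp(-0.8064) = 0.4465

0.4465


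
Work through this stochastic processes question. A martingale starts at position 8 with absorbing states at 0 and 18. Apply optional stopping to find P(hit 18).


By optional stopping theorem: E(M at tau) = M(0) = 8
P(hit 18)*18 + P(hit 0)*0 = 8
P(hit 18) = (8 - 0)/(18 - 0) = 4/9 = 0.4444

0.4444


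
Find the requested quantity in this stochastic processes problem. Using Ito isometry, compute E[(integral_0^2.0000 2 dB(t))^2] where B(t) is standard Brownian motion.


By Ito isometry: E[(int f dB)^2] = int f^2 dt
= 2^2 * 2.0000
= 4 * 2.0000 = 8.0000

8.0000


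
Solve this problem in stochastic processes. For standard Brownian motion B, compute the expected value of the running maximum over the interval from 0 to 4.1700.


E(max B(s)) = sqrt(2t/pi)
= sqrt(2*4.1700/pi)
= sqrt(2.6547)
= 1.6293

1.6293


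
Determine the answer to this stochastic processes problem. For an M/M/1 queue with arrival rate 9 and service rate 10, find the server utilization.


rho = lambda/mu
= 9/10
= 0.9000

0.9000


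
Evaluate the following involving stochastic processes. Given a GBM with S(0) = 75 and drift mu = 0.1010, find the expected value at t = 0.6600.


E[S(t)] = S(0) * exp(mu * t)
= 75 * exp(0.1010 * 0.6600)
= 75 * 1.0689
= 80.1699

80.1699


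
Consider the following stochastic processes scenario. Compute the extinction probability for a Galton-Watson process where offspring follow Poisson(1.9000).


Since mu = 1.9000 > 1, extinction prob q < 1.
Solve s = exp(mu*(s-1)) iteratively.
q = 0.2328

0.2328


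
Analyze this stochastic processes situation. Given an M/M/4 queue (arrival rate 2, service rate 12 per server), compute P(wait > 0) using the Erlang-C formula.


a = lambda/mu = 0.1667
rho = a/c = 0.0417
Erlang-C formula applied:
C(c,a) = 2.8398e-05

2.8398e-05


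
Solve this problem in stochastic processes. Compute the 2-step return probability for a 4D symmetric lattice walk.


P(return in 2 steps) = P(reverse first step) = 1/(2d)
= 1/8
= 0.1250

0.1250


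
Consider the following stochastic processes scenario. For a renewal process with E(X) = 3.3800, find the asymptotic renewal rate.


Long-run renewal rate = 1/E(X)
= 1/3.3800
= 0.2959

0.2959


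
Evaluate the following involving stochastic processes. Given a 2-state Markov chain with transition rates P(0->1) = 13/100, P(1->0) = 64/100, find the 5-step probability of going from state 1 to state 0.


Computing P^5 by matrix multiplication.
P = [[0.8700, 0.1300], [0.6400, 0.3600]]
After raising P to the power 5:
P^5(1,0) = 0.8306

0.8306


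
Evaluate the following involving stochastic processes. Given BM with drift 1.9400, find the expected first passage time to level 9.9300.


Expected first passage time = a/mu
= 9.9300/1.9400
= 5.1186

5.1186


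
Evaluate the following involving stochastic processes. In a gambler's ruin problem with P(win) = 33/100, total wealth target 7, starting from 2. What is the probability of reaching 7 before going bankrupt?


Gambler's ruin formula:
r = q/p = 0.6700/0.3300 = 2.0303
P(win) = (1 - r^i)/(1 - r^N)
= (1 - 2.0303^2)/(1 - 2.0303^7)
= 0.0221

0.0221


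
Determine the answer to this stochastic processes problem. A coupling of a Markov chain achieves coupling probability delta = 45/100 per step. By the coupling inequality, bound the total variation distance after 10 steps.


TV distance bound <= (1-delta)^n
= (1 - 0.4500)^10
= 0.5500^10
= 0.0025

0.0025


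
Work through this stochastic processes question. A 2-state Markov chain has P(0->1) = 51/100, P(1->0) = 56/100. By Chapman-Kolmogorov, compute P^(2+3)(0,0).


P^5 = P^2 * P^3
Computing via matrix multiplication of the transition matrix.
Entry (0,0) of P^5 = 0.5234

0.5234


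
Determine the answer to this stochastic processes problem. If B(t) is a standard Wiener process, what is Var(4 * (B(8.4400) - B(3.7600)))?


Var(alpha*(B(t)-B(s))) = alpha^2 * (t-s)
= 4^2 * (8.4400 - 3.7600)
= 16 * 4.6800
= 74.8800

74.8800


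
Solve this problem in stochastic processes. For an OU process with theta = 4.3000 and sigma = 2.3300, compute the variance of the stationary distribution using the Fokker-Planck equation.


Stationary variance = sigma^2 / (2*theta)
= 2.3300^2 / (2*4.3000)
= 5.4289 / 8.6000
= 0.6313

0.6313


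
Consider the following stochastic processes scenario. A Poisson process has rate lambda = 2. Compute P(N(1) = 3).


P(N(t)=k) = (lambda*t)^k * exp(-lambda*t) / k!
lambda*t = 2
= 2^3 * exp(-2) / 3!
= 8 * 0.1353 / 6
= 0.1804

0.1804


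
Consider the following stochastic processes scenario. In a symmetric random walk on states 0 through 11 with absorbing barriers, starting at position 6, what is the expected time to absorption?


For symmetric RW on 0,...,N with absorbing barriers, E(i) = i*(N-i)
E(6) = 6 * 5 = 30

30


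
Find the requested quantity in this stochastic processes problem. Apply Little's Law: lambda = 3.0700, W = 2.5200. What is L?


Little's Law: L = lambda * W
= 3.0700 * 2.5200
= 7.7364

7.7364


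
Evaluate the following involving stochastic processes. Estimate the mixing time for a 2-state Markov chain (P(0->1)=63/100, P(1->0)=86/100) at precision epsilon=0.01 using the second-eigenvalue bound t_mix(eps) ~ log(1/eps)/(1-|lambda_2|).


lambda_2 = |1 - p01 - p10| = |1 - 0.6300 - 0.8600| = 0.4900
t_mix ~ log(1/eps)/(1 - |lambda_2|)
= log(100)/(1 - 0.4900) = 4.6052/0.5100
= 9.0297

9.0297


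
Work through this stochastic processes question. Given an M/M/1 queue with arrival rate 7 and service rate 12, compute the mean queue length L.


rho = 7/12 = 0.5833
L = rho/(1-rho)
= 0.5833/0.4167
= 1.4000

1.4000


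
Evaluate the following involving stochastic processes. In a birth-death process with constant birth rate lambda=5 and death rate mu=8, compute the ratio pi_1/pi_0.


For birth-death process, pi_n/pi_0 = (lambda/mu)^n
= (5/8)^1
= 0.6250

0.6250


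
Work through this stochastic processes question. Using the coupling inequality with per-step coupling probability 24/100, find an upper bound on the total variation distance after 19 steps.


TV distance bound <= (1-delta)^n
= (1 - 0.2400)^19
= 0.7600^19
= 0.0054

0.0054


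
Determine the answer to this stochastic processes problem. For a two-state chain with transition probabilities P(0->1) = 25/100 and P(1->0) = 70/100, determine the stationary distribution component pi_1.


Stationary distribution: pi_0 = p10/(p01+p10), pi_1 = p01/(p01+p10)
p01 = 0.2500, p10 = 0.7000
pi_1 = 0.2632

0.2632


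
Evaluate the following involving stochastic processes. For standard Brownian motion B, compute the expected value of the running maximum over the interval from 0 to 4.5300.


E(max B(s)) = sqrt(2t/pi)
= sqrt(2*4.5300/pi)
= sqrt(2.8839)
= 1.6982

1.6982


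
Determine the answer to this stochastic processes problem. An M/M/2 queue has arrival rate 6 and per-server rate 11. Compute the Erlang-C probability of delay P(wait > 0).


a = lambda/mu = 0.5455
rho = a/c = 0.2727
Erlang-C formula applied:
C(c,a) = 0.1169

0.1169


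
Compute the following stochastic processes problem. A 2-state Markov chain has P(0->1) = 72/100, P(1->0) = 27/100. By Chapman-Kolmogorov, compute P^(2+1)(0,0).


P^3 = P^2 * P^1
Computing via matrix multiplication of the transition matrix.
Entry (0,0) of P^3 = 0.2727

0.2727


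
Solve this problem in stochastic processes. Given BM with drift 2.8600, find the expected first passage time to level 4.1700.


Expected first passage time = a/mu
= 4.1700/2.8600
= 1.4580

1.4580


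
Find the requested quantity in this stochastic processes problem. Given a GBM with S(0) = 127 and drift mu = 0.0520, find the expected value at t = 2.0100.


E[S(t)] = S(0) * exp(mu * t)
= 127 * exp(0.0520 * 2.0100)
= 127 * 1.1102
= 140.9926

140.9926


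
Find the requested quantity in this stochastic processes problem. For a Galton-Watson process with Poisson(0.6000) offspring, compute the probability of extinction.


Since mu = 0.6000 <= 1, extinction probability = 1.

1.0000


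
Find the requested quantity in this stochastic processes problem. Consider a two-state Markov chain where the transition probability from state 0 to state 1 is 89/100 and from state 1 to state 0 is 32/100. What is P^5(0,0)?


Computing P^5 by matrix multiplication.
P = [[0.1100, 0.8900], [0.3200, 0.6800]]
After raising P to the power 5:
P^5(0,0) = 0.2642

0.2642
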